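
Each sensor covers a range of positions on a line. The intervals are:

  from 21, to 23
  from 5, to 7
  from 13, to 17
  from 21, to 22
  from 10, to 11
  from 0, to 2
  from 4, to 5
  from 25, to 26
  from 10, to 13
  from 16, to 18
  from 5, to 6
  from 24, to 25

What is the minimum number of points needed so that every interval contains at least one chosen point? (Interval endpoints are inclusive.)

6

Sort by right endpoint; whenever an interval is uncovered, place a point at its right end.
By right end: [0,2]  [4,5]  [5,6]  [5,7]  [10,11]  [10,13]  [13,17]  [16,18]  [21,22]  [21,23]  [24,25]  [25,26]
[0,2] uncovered → point at 2; [4,5] uncovered → point at 5; [10,11] uncovered → point at 11; [13,17] uncovered → point at 17; [21,22] uncovered → point at 22; [24,25] uncovered → point at 25.
Points: 2, 5, 11, 17, 22, 25 (6 total).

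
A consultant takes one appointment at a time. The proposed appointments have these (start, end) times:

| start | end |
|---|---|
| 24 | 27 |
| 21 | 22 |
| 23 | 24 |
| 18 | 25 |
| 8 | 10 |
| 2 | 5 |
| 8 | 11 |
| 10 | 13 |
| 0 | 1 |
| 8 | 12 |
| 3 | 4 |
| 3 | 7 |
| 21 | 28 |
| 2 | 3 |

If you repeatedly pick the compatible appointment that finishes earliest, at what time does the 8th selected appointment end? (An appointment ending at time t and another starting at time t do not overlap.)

27

Order by finish time; keep every interval that doesn't clash with the previous kept one.
Sorted by end: (0,1)  (2,3)  (3,4)  (2,5)  (3,7)  (8,10)  (8,11)  (8,12)  (10,13)  (21,22)  (23,24)  (18,25)  (24,27)  (21,28)
take (0,1); take (2,3); take (3,4); skip (3,7); take (8,10); skip (8,12); take (10,13); take (21,22); take (23,24); take (24,27).
Selected: (0,1) (2,3) (3,4) (8,10) (10,13) (21,22) (23,24) (24,27)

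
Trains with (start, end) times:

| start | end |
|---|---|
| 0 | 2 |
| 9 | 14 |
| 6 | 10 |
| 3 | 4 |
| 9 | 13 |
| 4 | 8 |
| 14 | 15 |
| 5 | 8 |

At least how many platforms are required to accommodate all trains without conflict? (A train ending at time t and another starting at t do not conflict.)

3

Events (time:±→running): 0:+→1 2:-→0 3:+→1 4:-→0 4:+→1 5:+→2 6:+→3 … peak 3.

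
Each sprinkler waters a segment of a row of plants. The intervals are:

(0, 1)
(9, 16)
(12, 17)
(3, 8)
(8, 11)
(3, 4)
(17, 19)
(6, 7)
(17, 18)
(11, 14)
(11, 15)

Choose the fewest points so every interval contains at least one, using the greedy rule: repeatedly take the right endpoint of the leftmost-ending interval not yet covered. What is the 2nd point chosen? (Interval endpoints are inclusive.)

By right end: [0,1]  [3,4]  [6,7]  [3,8]  [8,11]  [11,14]  [11,15]  [9,16]  [12,17]  [17,18]  [17,19]
[0,1] uncovered → point at 1; [3,4] uncovered → point at 4; [6,7] uncovered → point at 7; [8,11] uncovered → point at 11; [12,17] uncovered → point at 17.
Points: 1, 4, 7, 11, 17 (5 total).

4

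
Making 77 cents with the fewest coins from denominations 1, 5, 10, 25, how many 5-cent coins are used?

0

77 − 3×25→2 − 2×1→0
Count of 5: 0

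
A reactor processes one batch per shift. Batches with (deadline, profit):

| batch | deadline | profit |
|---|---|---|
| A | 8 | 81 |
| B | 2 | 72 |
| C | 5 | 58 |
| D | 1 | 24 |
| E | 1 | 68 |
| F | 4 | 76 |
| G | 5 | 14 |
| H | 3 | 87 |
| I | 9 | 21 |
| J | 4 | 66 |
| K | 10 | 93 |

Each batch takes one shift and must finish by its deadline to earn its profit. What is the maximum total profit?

556

Sort by profit descending; place each in the latest free slot ≤ its deadline.
Profit order: K=93 H=87 A=81 F=76 B=72 E=68 J=66 C=58 D=24 I=21 G=14
Assign: K→slot 10, H→slot 3, A→slot 8, F→slot 4, B→slot 2, E→slot 1, J skipped, C→slot 5, D skipped, I→slot 9, G skipped.
Slots: [1:E] [2:B] [3:H] [4:F] [5:C] [8:A] [9:I] [10:K]
Profit = 68 + 72 + 87 + 76 + 58 + 81 + 21 + 93 = 556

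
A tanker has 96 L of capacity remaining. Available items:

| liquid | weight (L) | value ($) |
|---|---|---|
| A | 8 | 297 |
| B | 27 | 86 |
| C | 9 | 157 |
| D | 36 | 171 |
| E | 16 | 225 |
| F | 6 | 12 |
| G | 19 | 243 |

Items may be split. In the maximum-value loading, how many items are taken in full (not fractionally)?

Greedy by value/weight ratio, highest first.
Ratios (sorted): A 37.12, C 17.44, E 14.06, G 12.79, D 4.75, B 3.19, F 2.00
take A (8 @ 297); take C (9 @ 157); take E (16 @ 225); take G (19 @ 243); take D (36 @ 171); take 8/27 of B → 25.48. Capacity used 96/96.
5 item(s) taken whole; one partial (take 8/27 of B).

5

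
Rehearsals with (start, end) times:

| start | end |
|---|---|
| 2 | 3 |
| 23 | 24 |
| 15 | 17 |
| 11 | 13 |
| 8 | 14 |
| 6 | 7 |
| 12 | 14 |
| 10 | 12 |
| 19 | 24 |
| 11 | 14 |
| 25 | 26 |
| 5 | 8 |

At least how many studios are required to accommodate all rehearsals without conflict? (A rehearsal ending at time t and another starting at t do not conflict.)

starts: [2, 5, 6, 8, 10, 11, 11, 12, 15, 19, 23, 25]
ends:   [3, 7, 8, 12, 13, 14, 14, 14, 17, 24, 24, 26]
s2→1 e3→0 s5→1 s6→2 e7→1 e8→0 s8→1 s10→2 s11→3 s11→4  — peak 4.

4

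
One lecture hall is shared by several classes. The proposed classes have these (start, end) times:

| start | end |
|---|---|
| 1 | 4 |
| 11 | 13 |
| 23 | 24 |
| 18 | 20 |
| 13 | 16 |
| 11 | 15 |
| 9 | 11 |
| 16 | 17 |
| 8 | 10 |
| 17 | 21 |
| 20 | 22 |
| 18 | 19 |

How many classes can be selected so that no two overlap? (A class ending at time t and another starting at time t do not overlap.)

Sorted by end: (1,4)  (8,10)  (9,11)  (11,13)  (11,15)  (13,16)  (16,17)  (18,19)  (18,20)  (17,21)  (20,22)  (23,24)
take (1,4); take (8,10); take (11,13); take (13,16); take (16,17); take (18,19); skip (18,20); take (20,22); take (23,24).
Selected 8 classes.

8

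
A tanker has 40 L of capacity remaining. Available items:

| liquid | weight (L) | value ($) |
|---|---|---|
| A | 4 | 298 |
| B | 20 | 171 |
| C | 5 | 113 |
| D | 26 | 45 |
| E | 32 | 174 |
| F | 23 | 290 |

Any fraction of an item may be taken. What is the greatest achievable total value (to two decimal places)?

769.40

Sort by value per unit weight and fill in that order.
Order: A (298/4=74.50) > C (113/5=22.60) > F (290/23=12.61) > B (171/20=8.55) > E (174/32=5.44) > D (45/26=1.73)
Fill: take A (4 @ 298) → take C (5 @ 113) → take F (23 @ 290) → take 8/20 of B → 68.40; 40/40 used.
Total value = 769.40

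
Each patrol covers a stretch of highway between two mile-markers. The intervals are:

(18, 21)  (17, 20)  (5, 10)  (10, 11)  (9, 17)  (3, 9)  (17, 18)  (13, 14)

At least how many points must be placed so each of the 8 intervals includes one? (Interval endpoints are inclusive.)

4

Sorted: [3,9] [5,10] [10,11] [13,14] [9,17] [17,18] [17,20] [18,21]
{[3,9],[5,10]} hit by 9; {[10,11]} hit by 11; {[13,14],[9,17]} hit by 14; {[17,18],[17,20],[18,21]} hit by 18.
Points: 9, 11, 14, 18 (4 total).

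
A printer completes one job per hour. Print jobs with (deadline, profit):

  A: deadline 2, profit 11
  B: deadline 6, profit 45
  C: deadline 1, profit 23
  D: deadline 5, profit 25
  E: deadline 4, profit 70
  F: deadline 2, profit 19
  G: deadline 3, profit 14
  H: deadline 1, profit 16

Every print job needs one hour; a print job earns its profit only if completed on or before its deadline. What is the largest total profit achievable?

196

By profit: E(d4,70), B(d6,45), D(d5,25), C(d1,23), F(d2,19), H(d1,16), G(d3,14), A(d2,11)
E→slot 4; B→slot 6; D→slot 5; C→slot 1; F→slot 2; H skipped; G→slot 3; A skipped.
Profit = 23 + 19 + 14 + 70 + 25 + 45 = 196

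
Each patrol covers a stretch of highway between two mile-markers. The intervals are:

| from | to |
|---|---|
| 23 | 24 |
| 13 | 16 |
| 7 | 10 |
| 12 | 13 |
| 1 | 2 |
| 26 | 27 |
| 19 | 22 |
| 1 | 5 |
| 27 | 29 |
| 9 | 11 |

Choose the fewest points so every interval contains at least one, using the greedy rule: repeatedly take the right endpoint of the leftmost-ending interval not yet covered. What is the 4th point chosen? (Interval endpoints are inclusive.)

22

Sort by right endpoint; whenever an interval is uncovered, place a point at its right end.
By right end: [1,2]  [1,5]  [7,10]  [9,11]  [12,13]  [13,16]  [19,22]  [23,24]  [26,27]  [27,29]
[1,2] uncovered → point at 2; [7,10] uncovered → point at 10; [12,13] uncovered → point at 13; [19,22] uncovered → point at 22; [23,24] uncovered → point at 24; [26,27] uncovered → point at 27.
Points: 2, 10, 13, 22, 24, 27 (6 total).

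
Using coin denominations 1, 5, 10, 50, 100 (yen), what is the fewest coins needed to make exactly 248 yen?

10

248 − 2×100→48 − 4×10→8 − 1×5→3 − 3×1→0
Total coins = 2 + 4 + 1 + 3 = 10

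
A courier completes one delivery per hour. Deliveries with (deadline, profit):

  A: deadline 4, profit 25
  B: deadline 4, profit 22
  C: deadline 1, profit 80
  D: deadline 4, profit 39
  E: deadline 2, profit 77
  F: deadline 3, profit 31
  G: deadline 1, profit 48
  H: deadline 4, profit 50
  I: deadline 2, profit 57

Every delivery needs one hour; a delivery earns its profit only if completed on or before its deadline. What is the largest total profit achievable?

246

Take jobs in profit order; each goes to the latest open slot no later than its deadline.
By profit: C(d1,80), E(d2,77), I(d2,57), H(d4,50), G(d1,48), D(d4,39), F(d3,31), A(d4,25), B(d4,22)
C→slot 1; E→slot 2; I skipped; H→slot 4; G skipped; D→slot 3; F skipped; A skipped; B skipped.
Profit = 80 + 77 + 39 + 50 = 246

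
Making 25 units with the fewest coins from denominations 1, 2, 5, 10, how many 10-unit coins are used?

25 − 2×10→5 − 1×5→0
Count of 10: 2

2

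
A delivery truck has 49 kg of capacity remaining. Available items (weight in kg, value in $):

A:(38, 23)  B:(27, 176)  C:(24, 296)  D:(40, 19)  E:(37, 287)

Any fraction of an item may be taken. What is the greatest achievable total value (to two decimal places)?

Order: C (296/24=12.33) > E (287/37=7.76) > B (176/27=6.52) > A (23/38=0.61) > D (19/40=0.47)
Fill: take C (24 @ 296) → take 25/37 of E → 193.92; 49/49 used.
Total value = 489.92

489.92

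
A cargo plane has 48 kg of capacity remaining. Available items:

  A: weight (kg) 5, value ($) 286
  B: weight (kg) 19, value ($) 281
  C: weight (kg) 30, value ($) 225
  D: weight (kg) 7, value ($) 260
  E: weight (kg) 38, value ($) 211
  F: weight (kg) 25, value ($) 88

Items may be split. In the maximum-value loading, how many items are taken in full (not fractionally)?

Order: A (286/5=57.20) > D (260/7=37.14) > B (281/19=14.79) > C (225/30=7.50) > E (211/38=5.55) > F (88/25=3.52)
Fill: take A (5 @ 286) → take D (7 @ 260) → take B (19 @ 281) → take 17/30 of C → 127.50; 48/48 used.
3 item(s) taken whole; one partial (take 17/30 of C).

3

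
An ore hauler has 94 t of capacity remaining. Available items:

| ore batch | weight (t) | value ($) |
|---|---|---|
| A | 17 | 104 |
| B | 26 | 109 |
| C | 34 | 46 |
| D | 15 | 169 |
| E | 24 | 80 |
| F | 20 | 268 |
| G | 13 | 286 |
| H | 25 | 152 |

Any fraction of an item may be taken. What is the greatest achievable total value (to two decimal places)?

Greedy by value/weight ratio, highest first.
Ratios (sorted): G 22.00, F 13.40, D 11.27, A 6.12, H 6.08, B 4.19, E 3.33, C 1.35
take G (13 @ 286); take F (20 @ 268); take D (15 @ 169); take A (17 @ 104); take H (25 @ 152); take 4/26 of B → 16.77. Capacity used 94/94.
Total value = 995.77

995.77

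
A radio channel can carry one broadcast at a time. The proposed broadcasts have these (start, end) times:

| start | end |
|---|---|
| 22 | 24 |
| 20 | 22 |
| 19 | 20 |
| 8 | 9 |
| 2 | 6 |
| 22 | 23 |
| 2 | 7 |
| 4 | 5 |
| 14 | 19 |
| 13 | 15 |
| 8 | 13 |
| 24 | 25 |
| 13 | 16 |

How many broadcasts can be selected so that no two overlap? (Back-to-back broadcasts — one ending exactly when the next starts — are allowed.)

Sorted by end: (4,5)  (2,6)  (2,7)  (8,9)  (8,13)  (13,15)  (13,16)  (14,19)  (19,20)  (20,22)  (22,23)  (22,24)  (24,25)
take (4,5); take (8,9); skip (8,13); take (13,15); take (19,20); take (20,22); take (22,23); take (24,25).
Selected 7 broadcasts.

7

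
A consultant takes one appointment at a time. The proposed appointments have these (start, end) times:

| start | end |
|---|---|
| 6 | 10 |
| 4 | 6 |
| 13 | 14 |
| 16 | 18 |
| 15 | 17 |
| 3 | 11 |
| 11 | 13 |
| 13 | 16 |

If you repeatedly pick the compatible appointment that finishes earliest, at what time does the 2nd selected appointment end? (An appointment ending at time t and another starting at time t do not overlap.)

10

By end time: (4,6), (6,10), (3,11), (11,13), (13,14), (13,16), (15,17), (16,18).
Pick (4,6); next start ≥ 6 → (6,10); next start ≥ 10 → (11,13); next start ≥ 13 → (13,14); next start ≥ 14 → (15,17).
Selected: (4,6) (6,10) (11,13) (13,14) (15,17)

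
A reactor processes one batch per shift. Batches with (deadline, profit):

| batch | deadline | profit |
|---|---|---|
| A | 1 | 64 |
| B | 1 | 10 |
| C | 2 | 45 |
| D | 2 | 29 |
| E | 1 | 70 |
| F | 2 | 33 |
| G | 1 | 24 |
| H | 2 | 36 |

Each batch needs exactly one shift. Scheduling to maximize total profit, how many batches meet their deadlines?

2

Profit order: E=70 A=64 C=45 H=36 F=33 D=29 G=24 B=10
Assign: E→slot 1, A skipped, C→slot 2, H skipped, F skipped, D skipped, G skipped, B skipped.
Slots: [1:E] [2:C]
2 of 8 scheduled.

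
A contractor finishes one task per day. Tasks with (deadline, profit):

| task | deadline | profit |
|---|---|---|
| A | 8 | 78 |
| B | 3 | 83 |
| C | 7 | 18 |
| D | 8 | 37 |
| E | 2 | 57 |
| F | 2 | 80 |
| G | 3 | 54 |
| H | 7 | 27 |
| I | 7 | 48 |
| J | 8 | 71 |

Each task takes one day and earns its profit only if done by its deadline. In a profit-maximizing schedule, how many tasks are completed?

Take jobs in profit order; each goes to the latest open slot no later than its deadline.
By profit: B(d3,83), F(d2,80), A(d8,78), J(d8,71), E(d2,57), G(d3,54), I(d7,48), D(d8,37), H(d7,27), C(d7,18)
B→slot 3; F→slot 2; A→slot 8; J→slot 7; E→slot 1; G skipped; I→slot 6; D→slot 5; H→slot 4; C skipped.
8 of 10 scheduled.

8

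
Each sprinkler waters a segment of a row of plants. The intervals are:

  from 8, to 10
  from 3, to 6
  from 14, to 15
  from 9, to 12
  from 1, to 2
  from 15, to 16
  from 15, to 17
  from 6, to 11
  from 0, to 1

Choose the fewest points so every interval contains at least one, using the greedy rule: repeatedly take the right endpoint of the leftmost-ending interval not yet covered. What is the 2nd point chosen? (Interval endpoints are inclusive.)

Sort by right endpoint; whenever an interval is uncovered, place a point at its right end.
Sorted: [0,1] [1,2] [3,6] [8,10] [6,11] [9,12] [14,15] [15,16] [15,17]
{[0,1],[1,2]} hit by 1; {[3,6]} hit by 6; {[8,10],[6,11],[9,12]} hit by 10; {[14,15],[15,16],[15,17]} hit by 15.
Points: 1, 6, 10, 15 (4 total).

6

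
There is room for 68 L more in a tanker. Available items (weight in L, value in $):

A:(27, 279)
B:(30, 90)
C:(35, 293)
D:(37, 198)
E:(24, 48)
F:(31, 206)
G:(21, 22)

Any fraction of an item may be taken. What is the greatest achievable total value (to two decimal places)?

611.87

Greedy by value/weight ratio, highest first.
Ratios (sorted): A 10.33, C 8.37, F 6.65, D 5.35, B 3.00, E 2.00, G 1.05
take A (27 @ 279); take C (35 @ 293); take 6/31 of F → 39.87. Capacity used 68/68.
Total value = 611.87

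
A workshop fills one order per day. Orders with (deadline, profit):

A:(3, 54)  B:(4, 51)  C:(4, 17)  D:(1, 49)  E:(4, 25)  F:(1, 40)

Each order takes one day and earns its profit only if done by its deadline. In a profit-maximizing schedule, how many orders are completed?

4

Take jobs in profit order; each goes to the latest open slot no later than its deadline.
Profit order: A=54 B=51 D=49 F=40 E=25 C=17
Assign: A→slot 3, B→slot 4, D→slot 1, F skipped, E→slot 2, C skipped.
Slots: [1:D] [2:E] [3:A] [4:B]
4 of 6 scheduled.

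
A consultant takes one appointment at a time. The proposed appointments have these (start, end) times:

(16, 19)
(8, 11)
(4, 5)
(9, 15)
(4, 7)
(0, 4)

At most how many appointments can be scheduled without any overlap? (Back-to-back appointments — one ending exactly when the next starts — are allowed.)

4

Order by finish time; keep every interval that doesn't clash with the previous kept one.
By end time: (0,4), (4,5), (4,7), (8,11), (9,15), (16,19).
Pick (0,4); next start ≥ 4 → (4,5); next start ≥ 5 → (8,11); next start ≥ 11 → (16,19).
Selected 4 appointments.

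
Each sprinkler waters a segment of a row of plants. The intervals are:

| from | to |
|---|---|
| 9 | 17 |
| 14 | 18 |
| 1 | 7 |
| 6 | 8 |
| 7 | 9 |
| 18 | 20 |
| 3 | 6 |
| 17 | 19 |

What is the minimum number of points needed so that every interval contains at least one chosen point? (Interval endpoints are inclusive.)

By right end: [3,6]  [1,7]  [6,8]  [7,9]  [9,17]  [14,18]  [17,19]  [18,20]
[3,6] uncovered → point at 6; [7,9] uncovered → point at 9; [14,18] uncovered → point at 18.
Points: 6, 9, 18 (3 total).

3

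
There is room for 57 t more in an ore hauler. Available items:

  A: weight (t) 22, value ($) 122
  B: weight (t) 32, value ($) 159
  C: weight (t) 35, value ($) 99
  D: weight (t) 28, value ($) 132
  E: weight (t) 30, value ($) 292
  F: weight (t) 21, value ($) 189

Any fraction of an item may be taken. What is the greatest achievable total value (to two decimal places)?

Ratios (sorted): E 9.73, F 9.00, A 5.55, B 4.97, D 4.71, C 2.83
take E (30 @ 292); take F (21 @ 189); take 6/22 of A → 33.27. Capacity used 57/57.
Total value = 514.27

514.27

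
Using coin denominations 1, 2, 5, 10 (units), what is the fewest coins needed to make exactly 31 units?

Greedy: take as many of the largest coin as possible, then repeat with the remainder.
31 = 3×10 + 1×1
Total coins = 3 + 1 = 4

4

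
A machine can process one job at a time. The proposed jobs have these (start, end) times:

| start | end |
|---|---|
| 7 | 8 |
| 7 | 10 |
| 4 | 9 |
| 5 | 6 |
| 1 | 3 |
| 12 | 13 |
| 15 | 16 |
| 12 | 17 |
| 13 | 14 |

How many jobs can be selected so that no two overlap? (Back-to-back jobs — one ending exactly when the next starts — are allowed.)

Order by finish time; keep every interval that doesn't clash with the previous kept one.
By end time: (1,3), (5,6), (7,8), (4,9), (7,10), (12,13), (13,14), (15,16), (12,17).
Pick (1,3); next start ≥ 3 → (5,6); next start ≥ 6 → (7,8); next start ≥ 8 → (12,13); next start ≥ 13 → (13,14); next start ≥ 14 → (15,16).
Selected 6 jobs.

6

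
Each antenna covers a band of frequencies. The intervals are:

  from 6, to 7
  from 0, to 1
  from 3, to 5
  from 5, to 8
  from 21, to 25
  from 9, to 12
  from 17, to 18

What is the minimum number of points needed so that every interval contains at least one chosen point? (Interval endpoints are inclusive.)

6

Process intervals by earliest right end; each time one isn't hit yet, stab at its right endpoint.
Sorted: [0,1] [3,5] [6,7] [5,8] [9,12] [17,18] [21,25]
{[0,1]} hit by 1; {[3,5]} hit by 5; {[6,7],[5,8]} hit by 7; {[9,12]} hit by 12; {[17,18]} hit by 18; {[21,25]} hit by 25.
Points: 1, 5, 7, 12, 18, 25 (6 total).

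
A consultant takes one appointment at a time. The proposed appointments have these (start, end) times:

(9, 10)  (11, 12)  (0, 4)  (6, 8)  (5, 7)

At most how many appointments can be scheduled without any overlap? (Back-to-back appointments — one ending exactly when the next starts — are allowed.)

4

Order by finish time; keep every interval that doesn't clash with the previous kept one.
Sorted by end: (0,4)  (5,7)  (6,8)  (9,10)  (11,12)
take (0,4); take (5,7); take (9,10); take (11,12).
Selected 4 appointments.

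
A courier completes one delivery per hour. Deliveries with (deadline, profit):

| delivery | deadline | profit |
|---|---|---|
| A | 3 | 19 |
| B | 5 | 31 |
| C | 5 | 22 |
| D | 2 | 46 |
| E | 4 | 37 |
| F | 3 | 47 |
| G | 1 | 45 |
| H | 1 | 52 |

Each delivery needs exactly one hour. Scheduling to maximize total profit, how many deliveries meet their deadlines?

5

Take jobs in profit order; each goes to the latest open slot no later than its deadline.
By profit: H(d1,52), F(d3,47), D(d2,46), G(d1,45), E(d4,37), B(d5,31), C(d5,22), A(d3,19)
H→slot 1; F→slot 3; D→slot 2; G skipped; E→slot 4; B→slot 5; C skipped; A skipped.
5 of 8 scheduled.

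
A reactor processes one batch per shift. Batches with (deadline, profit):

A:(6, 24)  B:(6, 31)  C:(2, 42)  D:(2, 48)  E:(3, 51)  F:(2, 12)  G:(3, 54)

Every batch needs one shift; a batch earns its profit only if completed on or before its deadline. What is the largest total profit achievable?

208

Profit order: G=54 E=51 D=48 C=42 B=31 A=24 F=12
Assign: G→slot 3, E→slot 2, D→slot 1, C skipped, B→slot 6, A→slot 5, F skipped.
Slots: [1:D] [2:E] [3:G] [5:A] [6:B]
Profit = 48 + 51 + 54 + 24 + 31 = 208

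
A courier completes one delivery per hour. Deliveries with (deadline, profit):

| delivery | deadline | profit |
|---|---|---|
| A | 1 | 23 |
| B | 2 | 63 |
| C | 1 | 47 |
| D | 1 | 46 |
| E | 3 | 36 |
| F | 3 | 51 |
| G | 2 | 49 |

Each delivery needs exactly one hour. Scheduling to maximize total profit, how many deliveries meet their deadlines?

3

Profit order: B=63 F=51 G=49 C=47 D=46 E=36 A=23
Assign: B→slot 2, F→slot 3, G→slot 1, C skipped, D skipped, E skipped, A skipped.
Slots: [1:G] [2:B] [3:F]
3 of 7 scheduled.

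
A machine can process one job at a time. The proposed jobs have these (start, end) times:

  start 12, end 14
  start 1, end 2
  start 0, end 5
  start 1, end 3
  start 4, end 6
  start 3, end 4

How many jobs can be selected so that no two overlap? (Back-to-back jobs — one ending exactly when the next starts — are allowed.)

Sorted by end: (1,2)  (1,3)  (3,4)  (0,5)  (4,6)  (12,14)
take (1,2); take (3,4); skip (0,5); take (4,6); take (12,14).
Selected 4 jobs.

4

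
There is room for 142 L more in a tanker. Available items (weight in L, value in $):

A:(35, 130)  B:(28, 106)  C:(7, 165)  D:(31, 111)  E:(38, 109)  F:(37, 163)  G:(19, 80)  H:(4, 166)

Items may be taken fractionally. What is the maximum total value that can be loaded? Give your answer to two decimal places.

Order: H (166/4=41.50) > C (165/7=23.57) > F (163/37=4.41) > G (80/19=4.21) > B (106/28=3.79) > A (130/35=3.71) > D (111/31=3.58) > E (109/38=2.87)
Fill: take H (4 @ 166) → take C (7 @ 165) → take F (37 @ 163) → take G (19 @ 80) → take B (28 @ 106) → take A (35 @ 130) → take 12/31 of D → 42.97; 142/142 used.
Total value = 852.97

852.97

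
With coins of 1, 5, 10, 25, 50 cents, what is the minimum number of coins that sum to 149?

9

149 = 2×50 + 1×25 + 2×10 + 4×1
Total coins = 2 + 1 + 2 + 4 = 9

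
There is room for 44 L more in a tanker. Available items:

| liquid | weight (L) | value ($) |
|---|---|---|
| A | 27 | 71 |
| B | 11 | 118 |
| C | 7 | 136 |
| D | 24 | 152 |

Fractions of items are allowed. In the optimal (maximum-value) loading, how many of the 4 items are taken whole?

3

Order: C (136/7=19.43) > B (118/11=10.73) > D (152/24=6.33) > A (71/27=2.63)
Fill: take C (7 @ 136) → take B (11 @ 118) → take D (24 @ 152) → take 2/27 of A → 5.26; 44/44 used.
3 item(s) taken whole; one partial (take 2/27 of A).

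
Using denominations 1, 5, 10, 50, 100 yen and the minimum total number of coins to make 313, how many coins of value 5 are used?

0

313 − 3×100→13 − 1×10→3 − 3×1→0
Count of 5: 0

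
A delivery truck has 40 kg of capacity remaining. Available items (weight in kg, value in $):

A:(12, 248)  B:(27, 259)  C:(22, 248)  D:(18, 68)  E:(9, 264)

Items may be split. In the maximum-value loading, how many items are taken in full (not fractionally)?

Sort by value per unit weight and fill in that order.
Ratios (sorted): E 29.33, A 20.67, C 11.27, B 9.59, D 3.78
take E (9 @ 264); take A (12 @ 248); take 19/22 of C → 214.18. Capacity used 40/40.
2 item(s) taken whole; one partial (take 19/22 of C).

2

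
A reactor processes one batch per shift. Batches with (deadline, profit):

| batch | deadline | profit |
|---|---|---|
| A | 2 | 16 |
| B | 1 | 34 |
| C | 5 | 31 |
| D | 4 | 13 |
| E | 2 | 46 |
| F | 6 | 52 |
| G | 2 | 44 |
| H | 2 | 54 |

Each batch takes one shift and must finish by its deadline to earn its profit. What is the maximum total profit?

196

Sort by profit descending; place each in the latest free slot ≤ its deadline.
By profit: H(d2,54), F(d6,52), E(d2,46), G(d2,44), B(d1,34), C(d5,31), A(d2,16), D(d4,13)
H→slot 2; F→slot 6; E→slot 1; G skipped; B skipped; C→slot 5; A skipped; D→slot 4.
Profit = 46 + 54 + 13 + 31 + 52 = 196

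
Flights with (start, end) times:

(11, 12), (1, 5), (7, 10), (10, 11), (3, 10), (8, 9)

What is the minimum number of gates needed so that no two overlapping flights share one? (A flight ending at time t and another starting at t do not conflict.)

The answer is the maximum number of intervals overlapping at any instant.
starts: [1, 3, 7, 8, 10, 11]
ends:   [5, 9, 10, 10, 11, 12]
s1→1 s3→2 e5→1 s7→2 s8→3  — peak 3.

3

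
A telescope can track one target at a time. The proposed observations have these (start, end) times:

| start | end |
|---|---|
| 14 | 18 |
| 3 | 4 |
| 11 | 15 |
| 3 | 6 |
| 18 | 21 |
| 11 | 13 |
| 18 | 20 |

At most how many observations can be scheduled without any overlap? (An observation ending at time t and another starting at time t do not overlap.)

By end time: (3,4), (3,6), (11,13), (11,15), (14,18), (18,20), (18,21).
Pick (3,4); next start ≥ 4 → (11,13); next start ≥ 13 → (14,18); next start ≥ 18 → (18,20).
Selected 4 observations.

4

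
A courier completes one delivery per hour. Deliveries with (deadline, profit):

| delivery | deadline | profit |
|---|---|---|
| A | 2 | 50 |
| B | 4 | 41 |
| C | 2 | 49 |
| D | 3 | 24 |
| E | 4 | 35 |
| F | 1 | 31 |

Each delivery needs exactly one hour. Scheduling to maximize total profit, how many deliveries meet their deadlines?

4

By profit: A(d2,50), C(d2,49), B(d4,41), E(d4,35), F(d1,31), D(d3,24)
A→slot 2; C→slot 1; B→slot 4; E→slot 3; F skipped; D skipped.
4 of 6 scheduled.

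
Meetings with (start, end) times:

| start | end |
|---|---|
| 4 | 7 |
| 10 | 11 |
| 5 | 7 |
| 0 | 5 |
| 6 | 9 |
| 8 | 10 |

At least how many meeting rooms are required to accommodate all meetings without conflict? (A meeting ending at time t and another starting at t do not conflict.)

Events (time:±→running): 0:+→1 4:+→2 5:-→1 5:+→2 6:+→3 … peak 3.

3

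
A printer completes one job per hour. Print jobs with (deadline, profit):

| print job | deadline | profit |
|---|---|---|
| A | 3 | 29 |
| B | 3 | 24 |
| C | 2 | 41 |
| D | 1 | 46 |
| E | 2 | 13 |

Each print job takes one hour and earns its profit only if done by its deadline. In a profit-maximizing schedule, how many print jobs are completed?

Profit order: D=46 C=41 A=29 B=24 E=13
Assign: D→slot 1, C→slot 2, A→slot 3, B skipped, E skipped.
Slots: [1:D] [2:C] [3:A]
3 of 5 scheduled.

3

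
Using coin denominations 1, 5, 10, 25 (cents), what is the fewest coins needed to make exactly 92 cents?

7

Use the largest denomination that fits, subtract, and repeat.
92 − 3×25→17 − 1×10→7 − 1×5→2 − 2×1→0
Total coins = 3 + 1 + 1 + 2 = 7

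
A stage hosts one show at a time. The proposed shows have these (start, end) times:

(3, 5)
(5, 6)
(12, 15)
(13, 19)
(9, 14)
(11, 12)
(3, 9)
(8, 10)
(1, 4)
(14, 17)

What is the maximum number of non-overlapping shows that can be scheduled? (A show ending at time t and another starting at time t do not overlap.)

Sorted by end: (1,4)  (3,5)  (5,6)  (3,9)  (8,10)  (11,12)  (9,14)  (12,15)  (14,17)  (13,19)
take (1,4); skip (3,5); take (5,6); skip (3,9); take (8,10); take (11,12); skip (9,14); take (12,15); skip (14,17).
Selected 5 shows.

5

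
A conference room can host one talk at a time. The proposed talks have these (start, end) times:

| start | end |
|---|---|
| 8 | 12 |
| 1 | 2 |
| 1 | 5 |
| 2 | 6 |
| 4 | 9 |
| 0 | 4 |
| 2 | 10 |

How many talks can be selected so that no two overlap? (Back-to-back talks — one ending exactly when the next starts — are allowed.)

By end time: (1,2), (0,4), (1,5), (2,6), (4,9), (2,10), (8,12).
Pick (1,2); next start ≥ 2 → (2,6); next start ≥ 6 → (8,12).
Selected 3 talks.

3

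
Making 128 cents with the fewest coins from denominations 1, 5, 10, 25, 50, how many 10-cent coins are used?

0

Greedy: take as many of the largest coin as possible, then repeat with the remainder.
128 − 2×50→28 − 1×25→3 − 3×1→0
Count of 10: 0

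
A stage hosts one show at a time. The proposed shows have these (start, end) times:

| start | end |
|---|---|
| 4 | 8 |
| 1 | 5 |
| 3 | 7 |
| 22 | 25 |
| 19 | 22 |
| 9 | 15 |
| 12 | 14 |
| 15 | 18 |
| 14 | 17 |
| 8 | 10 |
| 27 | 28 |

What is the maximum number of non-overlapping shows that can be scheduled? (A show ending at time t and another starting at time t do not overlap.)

7

Order by finish time; keep every interval that doesn't clash with the previous kept one.
By end time: (1,5), (3,7), (4,8), (8,10), (12,14), (9,15), (14,17), (15,18), (19,22), (22,25), (27,28).
Pick (1,5); next start ≥ 5 → (8,10); next start ≥ 10 → (12,14); next start ≥ 14 → (14,17); next start ≥ 17 → (19,22); next start ≥ 22 → (22,25); next start ≥ 25 → (27,28).
Selected 7 shows.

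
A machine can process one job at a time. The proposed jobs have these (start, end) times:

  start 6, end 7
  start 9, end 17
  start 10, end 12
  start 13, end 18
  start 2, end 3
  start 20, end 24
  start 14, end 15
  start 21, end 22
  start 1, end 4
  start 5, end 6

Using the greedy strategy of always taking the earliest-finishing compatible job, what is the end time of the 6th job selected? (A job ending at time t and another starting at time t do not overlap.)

Sorted by end: (2,3)  (1,4)  (5,6)  (6,7)  (10,12)  (14,15)  (9,17)  (13,18)  (21,22)  (20,24)
take (2,3); take (5,6); take (6,7); take (10,12); take (14,15); take (21,22); skip (20,24).
Selected: (2,3) (5,6) (6,7) (10,12) (14,15) (21,22)

22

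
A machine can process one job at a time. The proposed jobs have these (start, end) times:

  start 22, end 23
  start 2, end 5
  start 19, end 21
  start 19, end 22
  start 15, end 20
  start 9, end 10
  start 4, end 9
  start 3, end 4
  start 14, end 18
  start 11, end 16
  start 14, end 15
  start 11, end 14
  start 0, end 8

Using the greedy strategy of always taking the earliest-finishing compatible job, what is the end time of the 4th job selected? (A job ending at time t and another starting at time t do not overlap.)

14

Sort by end time and greedily take each interval whose start is ≥ the last chosen end.
Sorted by end: (3,4)  (2,5)  (0,8)  (4,9)  (9,10)  (11,14)  (14,15)  (11,16)  (14,18)  (15,20)  (19,21)  (19,22)  (22,23)
take (3,4); skip (2,5); skip (0,8); take (4,9); take (9,10); take (11,14); take (14,15); skip (11,16); take (15,20); skip (19,21); take (22,23).
Selected: (3,4) (4,9) (9,10) (11,14) (14,15) (15,20) (22,23)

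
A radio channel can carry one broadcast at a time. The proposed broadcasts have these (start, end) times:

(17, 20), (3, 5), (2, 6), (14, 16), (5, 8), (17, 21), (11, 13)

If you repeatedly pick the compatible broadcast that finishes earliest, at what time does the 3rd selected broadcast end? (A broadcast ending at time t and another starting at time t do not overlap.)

13

Greedy by earliest finish: after sorting by end time, pick each interval compatible with the last pick.
Sorted by end: (3,5)  (2,6)  (5,8)  (11,13)  (14,16)  (17,20)  (17,21)
take (3,5); take (5,8); take (11,13); take (14,16); take (17,20).
Selected: (3,5) (5,8) (11,13) (14,16) (17,20)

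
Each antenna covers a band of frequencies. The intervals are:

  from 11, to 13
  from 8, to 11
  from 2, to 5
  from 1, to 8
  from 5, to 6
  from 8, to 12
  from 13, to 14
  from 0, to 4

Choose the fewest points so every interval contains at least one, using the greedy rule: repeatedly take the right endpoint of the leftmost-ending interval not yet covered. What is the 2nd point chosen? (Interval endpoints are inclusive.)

By right end: [0,4]  [2,5]  [5,6]  [1,8]  [8,11]  [8,12]  [11,13]  [13,14]
[0,4] uncovered → point at 4; [5,6] uncovered → point at 6; [8,11] uncovered → point at 11; [13,14] uncovered → point at 14.
Points: 4, 6, 11, 14 (4 total).

6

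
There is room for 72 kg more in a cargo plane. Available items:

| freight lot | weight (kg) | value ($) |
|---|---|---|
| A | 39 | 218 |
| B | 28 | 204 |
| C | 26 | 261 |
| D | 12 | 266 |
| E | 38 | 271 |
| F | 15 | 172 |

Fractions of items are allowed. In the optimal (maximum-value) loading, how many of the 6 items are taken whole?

Ratios (sorted): D 22.17, F 11.47, C 10.04, B 7.29, E 7.13, A 5.59
take D (12 @ 266); take F (15 @ 172); take C (26 @ 261); take 19/28 of B → 138.43. Capacity used 72/72.
3 item(s) taken whole; one partial (take 19/28 of B).

3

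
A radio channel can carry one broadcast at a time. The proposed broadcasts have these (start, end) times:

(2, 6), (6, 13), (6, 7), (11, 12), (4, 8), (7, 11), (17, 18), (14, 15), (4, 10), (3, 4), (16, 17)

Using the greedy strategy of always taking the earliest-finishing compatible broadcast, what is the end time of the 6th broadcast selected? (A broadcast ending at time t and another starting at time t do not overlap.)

17

Sorted by end: (3,4)  (2,6)  (6,7)  (4,8)  (4,10)  (7,11)  (11,12)  (6,13)  (14,15)  (16,17)  (17,18)
take (3,4); take (6,7); take (7,11); take (11,12); take (14,15); take (16,17); take (17,18).
Selected: (3,4) (6,7) (7,11) (11,12) (14,15) (16,17) (17,18)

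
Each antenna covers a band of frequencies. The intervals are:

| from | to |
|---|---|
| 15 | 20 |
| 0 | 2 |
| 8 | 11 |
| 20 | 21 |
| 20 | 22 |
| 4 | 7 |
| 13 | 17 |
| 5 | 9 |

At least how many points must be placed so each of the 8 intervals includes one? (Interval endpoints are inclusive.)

5

Sort by right endpoint; whenever an interval is uncovered, place a point at its right end.
By right end: [0,2]  [4,7]  [5,9]  [8,11]  [13,17]  [15,20]  [20,21]  [20,22]
[0,2] uncovered → point at 2; [4,7] uncovered → point at 7; [8,11] uncovered → point at 11; [13,17] uncovered → point at 17; [20,21] uncovered → point at 21.
Points: 2, 7, 11, 17, 21 (5 total).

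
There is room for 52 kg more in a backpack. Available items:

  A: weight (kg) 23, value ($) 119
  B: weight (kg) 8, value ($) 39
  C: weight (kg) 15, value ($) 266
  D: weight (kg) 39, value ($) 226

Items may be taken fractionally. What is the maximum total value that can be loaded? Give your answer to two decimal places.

Order: C (266/15=17.73) > D (226/39=5.79) > A (119/23=5.17) > B (39/8=4.88)
Fill: take C (15 @ 266) → take 37/39 of D → 214.41; 52/52 used.
Total value = 480.41

480.41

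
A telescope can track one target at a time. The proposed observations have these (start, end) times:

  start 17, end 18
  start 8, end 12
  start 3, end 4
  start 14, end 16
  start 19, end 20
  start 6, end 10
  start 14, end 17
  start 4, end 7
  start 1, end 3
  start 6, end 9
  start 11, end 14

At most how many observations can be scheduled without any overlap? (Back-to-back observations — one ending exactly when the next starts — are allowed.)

7

Order by finish time; keep every interval that doesn't clash with the previous kept one.
Sorted by end: (1,3)  (3,4)  (4,7)  (6,9)  (6,10)  (8,12)  (11,14)  (14,16)  (14,17)  (17,18)  (19,20)
take (1,3); take (3,4); take (4,7); skip (6,9); take (8,12); take (14,16); skip (14,17); take (17,18); take (19,20).
Selected 7 observations.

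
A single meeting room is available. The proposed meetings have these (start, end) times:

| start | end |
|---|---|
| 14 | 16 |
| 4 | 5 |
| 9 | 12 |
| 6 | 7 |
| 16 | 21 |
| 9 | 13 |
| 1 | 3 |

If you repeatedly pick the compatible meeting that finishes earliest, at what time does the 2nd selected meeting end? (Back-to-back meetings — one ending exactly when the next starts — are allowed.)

Greedy by earliest finish: after sorting by end time, pick each interval compatible with the last pick.
By end time: (1,3), (4,5), (6,7), (9,12), (9,13), (14,16), (16,21).
Pick (1,3); next start ≥ 3 → (4,5); next start ≥ 5 → (6,7); next start ≥ 7 → (9,12); next start ≥ 12 → (14,16); next start ≥ 16 → (16,21).
Selected: (1,3) (4,5) (6,7) (9,12) (14,16) (16,21)

5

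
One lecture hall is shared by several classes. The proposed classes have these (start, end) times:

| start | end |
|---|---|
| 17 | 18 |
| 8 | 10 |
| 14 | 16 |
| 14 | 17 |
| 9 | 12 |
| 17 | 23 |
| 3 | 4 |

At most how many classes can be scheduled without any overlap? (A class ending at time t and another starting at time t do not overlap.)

Sorted by end: (3,4)  (8,10)  (9,12)  (14,16)  (14,17)  (17,18)  (17,23)
take (3,4); take (8,10); skip (9,12); take (14,16); skip (14,17); take (17,18).
Selected 4 classes.

4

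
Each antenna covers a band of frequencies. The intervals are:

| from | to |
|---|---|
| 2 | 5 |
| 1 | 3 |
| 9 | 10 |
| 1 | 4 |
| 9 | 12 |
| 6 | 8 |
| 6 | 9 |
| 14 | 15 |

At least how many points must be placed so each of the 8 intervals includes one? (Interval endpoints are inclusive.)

4

Sort by right endpoint; whenever an interval is uncovered, place a point at its right end.
By right end: [1,3]  [1,4]  [2,5]  [6,8]  [6,9]  [9,10]  [9,12]  [14,15]
[1,3] uncovered → point at 3; [6,8] uncovered → point at 8; [9,10] uncovered → point at 10; [14,15] uncovered → point at 15.
Points: 3, 8, 10, 15 (4 total).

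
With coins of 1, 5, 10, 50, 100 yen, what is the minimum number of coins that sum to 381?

381 = 3×100 + 1×50 + 3×10 + 1×1
Total coins = 3 + 1 + 3 + 1 = 8

8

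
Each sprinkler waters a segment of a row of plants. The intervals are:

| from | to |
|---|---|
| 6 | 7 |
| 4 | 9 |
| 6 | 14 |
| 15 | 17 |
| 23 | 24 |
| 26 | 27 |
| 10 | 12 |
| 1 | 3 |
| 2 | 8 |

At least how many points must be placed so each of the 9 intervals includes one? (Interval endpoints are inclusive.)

6

Process intervals by earliest right end; each time one isn't hit yet, stab at its right endpoint.
By right end: [1,3]  [6,7]  [2,8]  [4,9]  [10,12]  [6,14]  [15,17]  [23,24]  [26,27]
[1,3] uncovered → point at 3; [6,7] uncovered → point at 7; [10,12] uncovered → point at 12; [15,17] uncovered → point at 17; [23,24] uncovered → point at 24; [26,27] uncovered → point at 27.
Points: 3, 7, 12, 17, 24, 27 (6 total).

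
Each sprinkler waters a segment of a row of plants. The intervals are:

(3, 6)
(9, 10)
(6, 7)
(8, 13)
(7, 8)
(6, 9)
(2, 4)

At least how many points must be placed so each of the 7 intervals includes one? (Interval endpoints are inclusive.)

3

Sorted: [2,4] [3,6] [6,7] [7,8] [6,9] [9,10] [8,13]
{[2,4],[3,6]} hit by 4; {[6,7],[7,8],[6,9]} hit by 7; {[9,10],[8,13]} hit by 10.
Points: 4, 7, 10 (3 total).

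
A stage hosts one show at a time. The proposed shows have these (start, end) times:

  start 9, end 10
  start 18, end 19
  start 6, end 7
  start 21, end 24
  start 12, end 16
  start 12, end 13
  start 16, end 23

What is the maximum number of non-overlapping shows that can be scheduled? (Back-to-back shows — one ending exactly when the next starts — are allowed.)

Sorted by end: (6,7)  (9,10)  (12,13)  (12,16)  (18,19)  (16,23)  (21,24)
take (6,7); take (9,10); take (12,13); take (18,19); take (21,24).
Selected 5 shows.

5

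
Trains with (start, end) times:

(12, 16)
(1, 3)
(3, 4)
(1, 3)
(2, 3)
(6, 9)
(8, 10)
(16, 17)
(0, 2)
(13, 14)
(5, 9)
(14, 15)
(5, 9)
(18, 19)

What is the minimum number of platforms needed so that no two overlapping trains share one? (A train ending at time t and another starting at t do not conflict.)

4

Count concurrent intervals with a sweep; the peak is the room count.
Events (time:±→running): 0:+→1 1:+→2 1:+→3 2:-→2 2:+→3 3:-→2 3:-→1 3:-→0 3:+→1 4:-→0 5:+→1 5:+→2 6:+→3 8:+→4 … peak 4.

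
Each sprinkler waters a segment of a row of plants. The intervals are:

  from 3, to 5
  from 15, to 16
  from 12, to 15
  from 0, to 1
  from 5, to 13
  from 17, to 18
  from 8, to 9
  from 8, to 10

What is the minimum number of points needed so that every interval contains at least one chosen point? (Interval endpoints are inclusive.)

Process intervals by earliest right end; each time one isn't hit yet, stab at its right endpoint.
Sorted: [0,1] [3,5] [8,9] [8,10] [5,13] [12,15] [15,16] [17,18]
{[0,1]} hit by 1; {[3,5]} hit by 5; {[8,9],[8,10],[5,13]} hit by 9; {[12,15],[15,16]} hit by 15; {[17,18]} hit by 18.
Points: 1, 5, 9, 15, 18 (5 total).

5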